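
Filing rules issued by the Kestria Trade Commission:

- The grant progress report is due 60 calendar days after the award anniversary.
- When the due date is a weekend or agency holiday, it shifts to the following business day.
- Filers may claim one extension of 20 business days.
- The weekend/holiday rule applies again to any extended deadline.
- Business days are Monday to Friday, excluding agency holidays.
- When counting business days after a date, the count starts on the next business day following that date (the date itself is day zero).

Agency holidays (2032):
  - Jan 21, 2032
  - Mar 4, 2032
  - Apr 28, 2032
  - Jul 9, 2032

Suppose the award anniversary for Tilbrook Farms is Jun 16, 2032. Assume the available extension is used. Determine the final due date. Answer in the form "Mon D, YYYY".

Adding 60 calendar days to Jun 16, 2032 gives Aug 15, 2032.
Aug 15, 2032 is a Sunday; the next business day is Aug 16, 2032 (Monday).
The 20-business-day extension runs from Aug 16, 2032 to Sep 13, 2032.
Sep 13, 2032 (Monday) is already a business day.
Deadline: Sep 13, 2032.

Sep 13, 2032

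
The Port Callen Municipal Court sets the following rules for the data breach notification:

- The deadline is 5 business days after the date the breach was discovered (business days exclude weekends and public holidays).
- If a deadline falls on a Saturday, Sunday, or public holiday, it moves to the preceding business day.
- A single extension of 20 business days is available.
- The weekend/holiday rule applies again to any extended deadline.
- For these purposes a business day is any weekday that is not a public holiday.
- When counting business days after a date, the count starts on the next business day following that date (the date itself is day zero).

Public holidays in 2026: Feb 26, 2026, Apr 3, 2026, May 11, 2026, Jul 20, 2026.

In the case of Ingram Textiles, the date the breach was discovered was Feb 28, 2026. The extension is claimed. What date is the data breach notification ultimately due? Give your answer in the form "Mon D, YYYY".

Counting 5 business days after Feb 28, 2026 (skipping weekends and listed holidays) reaches Mar 6, 2026.
Mar 6, 2026 falls on a Friday, which is a business day, so no adjustment is needed.
The 20-business-day extension runs from Mar 6, 2026 to Apr 6, 2026.
Apr 6, 2026 is a Monday and not a listed holiday, so it stands.
Final deadline: Apr 6, 2026.

Apr 6, 2026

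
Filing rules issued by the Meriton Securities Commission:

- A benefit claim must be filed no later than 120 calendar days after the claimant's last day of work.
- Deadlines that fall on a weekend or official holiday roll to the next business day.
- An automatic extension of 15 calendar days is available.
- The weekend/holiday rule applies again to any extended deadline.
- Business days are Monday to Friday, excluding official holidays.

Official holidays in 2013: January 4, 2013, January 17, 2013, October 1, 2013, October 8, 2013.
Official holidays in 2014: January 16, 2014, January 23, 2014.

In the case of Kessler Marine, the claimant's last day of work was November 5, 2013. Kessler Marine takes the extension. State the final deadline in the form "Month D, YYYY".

March 20, 2014

120 calendar days after November 5, 2013 is March 5, 2014.
March 5, 2014 falls on a Wednesday, which is a business day, so no adjustment is needed.
With the 15-day extension, March 5, 2014 becomes March 20, 2014.
March 20, 2014 (Thursday) is already a business day.
Deadline: March 20, 2014.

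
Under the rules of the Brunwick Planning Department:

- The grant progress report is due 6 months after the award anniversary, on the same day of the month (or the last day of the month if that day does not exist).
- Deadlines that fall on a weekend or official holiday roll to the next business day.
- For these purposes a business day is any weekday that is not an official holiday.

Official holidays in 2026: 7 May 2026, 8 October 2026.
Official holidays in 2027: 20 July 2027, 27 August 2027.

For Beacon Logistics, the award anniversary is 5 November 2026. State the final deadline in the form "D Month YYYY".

6 months after 5 November 2026, on the same day of the month, is 5 May 2027.
5 May 2027 (Wednesday) is already a business day.
So the filing is due 5 May 2027.

5 May 2027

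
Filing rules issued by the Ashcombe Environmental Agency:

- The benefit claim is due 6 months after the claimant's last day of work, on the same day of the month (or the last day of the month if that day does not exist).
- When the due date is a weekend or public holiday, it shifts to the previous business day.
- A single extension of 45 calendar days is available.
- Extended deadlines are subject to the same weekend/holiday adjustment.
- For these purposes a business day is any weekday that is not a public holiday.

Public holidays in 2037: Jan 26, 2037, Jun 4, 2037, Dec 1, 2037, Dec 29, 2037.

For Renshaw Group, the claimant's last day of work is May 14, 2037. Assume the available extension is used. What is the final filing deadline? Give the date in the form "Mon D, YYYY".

6 months from May 14, 2037 is Nov 14, 2037.
Nov 14, 2037 falls on a Saturday. Rolling to the preceding business day gives Nov 13, 2037, a Friday.
The 45-calendar-day extension moves the deadline from Nov 13, 2037 to Dec 28, 2037.
Dec 28, 2037 is a Monday and not a listed holiday, so it stands.
Final deadline: Dec 28, 2037.

Dec 28, 2037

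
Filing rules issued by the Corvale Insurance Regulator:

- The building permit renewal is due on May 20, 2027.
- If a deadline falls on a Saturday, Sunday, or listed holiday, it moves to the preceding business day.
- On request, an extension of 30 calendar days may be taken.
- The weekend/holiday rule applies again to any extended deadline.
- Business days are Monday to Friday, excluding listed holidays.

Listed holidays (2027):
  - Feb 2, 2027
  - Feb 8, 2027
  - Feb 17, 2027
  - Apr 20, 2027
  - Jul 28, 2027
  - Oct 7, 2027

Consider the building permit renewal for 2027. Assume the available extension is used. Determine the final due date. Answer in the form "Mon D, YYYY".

Jun 18, 2027

Start from the fixed due date, May 20, 2027.
May 20, 2027 falls on a Thursday, which is a business day, so no adjustment is needed.
Add the 30 calendar-day extension to May 20, 2027: Jun 19, 2027.
Jun 19, 2027 is a Saturday; the preceding business day is Jun 18, 2027 (Friday).
Deadline: Jun 18, 2027.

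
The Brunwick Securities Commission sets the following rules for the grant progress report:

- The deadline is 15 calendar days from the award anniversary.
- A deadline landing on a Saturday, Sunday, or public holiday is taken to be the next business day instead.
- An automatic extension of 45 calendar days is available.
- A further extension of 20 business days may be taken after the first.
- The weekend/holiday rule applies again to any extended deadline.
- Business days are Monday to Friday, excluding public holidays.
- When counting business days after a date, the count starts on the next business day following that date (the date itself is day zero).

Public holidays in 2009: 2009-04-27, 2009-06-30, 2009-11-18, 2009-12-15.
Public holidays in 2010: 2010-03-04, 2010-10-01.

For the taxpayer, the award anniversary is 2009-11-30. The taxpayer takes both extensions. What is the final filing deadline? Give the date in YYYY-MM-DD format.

2010-03-01

Trigger date 2009-11-30 + 15 calendar days = 2009-12-15.
2009-12-15 is a listed holiday, so it moves to the next business day, 2009-12-16 (Wednesday).
With the 45-day extension, 2009-12-16 becomes 2010-01-30.
2010-01-30 falls on a Saturday. Rolling to the next business day gives 2010-02-01, a Monday.
The 20-business-day extension runs from 2010-02-01 to 2010-03-01.
2010-03-01 is a Monday and not a listed holiday, so it stands.
Final deadline: 2010-03-01.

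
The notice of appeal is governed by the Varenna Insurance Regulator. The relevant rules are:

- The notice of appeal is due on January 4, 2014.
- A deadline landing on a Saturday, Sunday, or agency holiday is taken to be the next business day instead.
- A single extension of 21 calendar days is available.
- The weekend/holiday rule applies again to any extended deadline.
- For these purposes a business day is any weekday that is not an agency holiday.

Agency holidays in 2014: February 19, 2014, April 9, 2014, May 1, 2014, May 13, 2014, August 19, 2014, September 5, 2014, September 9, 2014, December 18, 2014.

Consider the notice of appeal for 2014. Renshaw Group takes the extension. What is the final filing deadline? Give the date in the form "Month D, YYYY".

January 27, 2014

The statutory due date is January 4, 2014.
Because January 4, 2014 is a Saturday, the deadline becomes January 6, 2014 (Monday).
With the 21-day extension, January 6, 2014 becomes January 27, 2014.
Since January 27, 2014 is a Monday and not a holiday, the date is unchanged.
The final due date is January 27, 2014.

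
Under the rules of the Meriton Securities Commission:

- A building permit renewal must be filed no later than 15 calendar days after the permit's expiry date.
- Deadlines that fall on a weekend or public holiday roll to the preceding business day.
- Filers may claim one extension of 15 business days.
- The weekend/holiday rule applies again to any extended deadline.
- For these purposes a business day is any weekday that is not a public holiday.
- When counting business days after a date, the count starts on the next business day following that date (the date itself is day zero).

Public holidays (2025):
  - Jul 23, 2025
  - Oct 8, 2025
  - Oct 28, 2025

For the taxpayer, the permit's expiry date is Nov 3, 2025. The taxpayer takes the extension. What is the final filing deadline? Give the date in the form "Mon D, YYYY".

15 calendar days after Nov 3, 2025 is Nov 18, 2025.
Nov 18, 2025 is a Tuesday and not a listed holiday, so it stands.
Applying the 15-business-day extension: 15 business days after Nov 18, 2025 is Dec 9, 2025.
Dec 9, 2025 (Tuesday) is already a business day.
Final deadline: Dec 9, 2025.

Dec 9, 2025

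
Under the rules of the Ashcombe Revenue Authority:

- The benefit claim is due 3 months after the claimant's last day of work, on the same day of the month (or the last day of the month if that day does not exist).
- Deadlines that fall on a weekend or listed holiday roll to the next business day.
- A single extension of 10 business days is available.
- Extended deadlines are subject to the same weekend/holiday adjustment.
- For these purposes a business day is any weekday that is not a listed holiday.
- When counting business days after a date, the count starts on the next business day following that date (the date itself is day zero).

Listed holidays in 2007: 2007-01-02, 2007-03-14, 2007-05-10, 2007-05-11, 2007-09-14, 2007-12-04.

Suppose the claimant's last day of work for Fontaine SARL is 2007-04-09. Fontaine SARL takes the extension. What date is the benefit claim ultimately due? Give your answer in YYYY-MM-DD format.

2007-07-23

3 months after 2007-04-09, on the same day of the month, is 2007-07-09.
2007-07-09 is a Monday and not a listed holiday, so it stands.
Applying the 10-business-day extension: 10 business days after 2007-07-09 is 2007-07-23.
2007-07-23 (Monday) is already a business day.
The final due date is 2007-07-23.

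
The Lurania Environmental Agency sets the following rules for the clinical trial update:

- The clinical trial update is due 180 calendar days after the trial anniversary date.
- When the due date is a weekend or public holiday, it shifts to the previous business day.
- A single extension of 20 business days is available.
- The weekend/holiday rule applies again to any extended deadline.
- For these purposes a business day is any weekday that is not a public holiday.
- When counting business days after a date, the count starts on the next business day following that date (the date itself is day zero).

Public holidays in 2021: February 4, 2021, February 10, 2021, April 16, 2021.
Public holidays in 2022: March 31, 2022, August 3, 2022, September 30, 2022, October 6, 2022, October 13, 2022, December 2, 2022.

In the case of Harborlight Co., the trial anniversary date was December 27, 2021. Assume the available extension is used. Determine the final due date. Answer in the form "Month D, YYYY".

July 22, 2022

Adding 180 calendar days to December 27, 2021 gives June 25, 2022.
June 25, 2022 is a Saturday; the preceding business day is June 24, 2022 (Friday).
The 20-business-day extension runs from June 24, 2022 to July 22, 2022.
Since July 22, 2022 is a Friday and not a holiday, the date is unchanged.
So the filing is due July 22, 2022.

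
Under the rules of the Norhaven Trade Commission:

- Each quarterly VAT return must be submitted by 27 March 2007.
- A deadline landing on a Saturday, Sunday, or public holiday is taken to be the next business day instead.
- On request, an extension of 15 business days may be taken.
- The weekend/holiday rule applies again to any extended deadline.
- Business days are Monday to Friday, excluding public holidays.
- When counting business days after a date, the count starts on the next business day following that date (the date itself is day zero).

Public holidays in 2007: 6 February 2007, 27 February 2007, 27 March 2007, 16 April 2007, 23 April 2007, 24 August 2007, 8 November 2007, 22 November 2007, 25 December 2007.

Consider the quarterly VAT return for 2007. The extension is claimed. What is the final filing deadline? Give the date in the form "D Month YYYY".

19 April 2007

Start from the fixed due date, 27 March 2007.
27 March 2007 is a listed holiday; the next business day is 28 March 2007 (Wednesday).
The 15-business-day extension runs from 28 March 2007 to 19 April 2007.
Since 19 April 2007 is a Thursday and not a holiday, the date is unchanged.
So the filing is due 19 April 2007.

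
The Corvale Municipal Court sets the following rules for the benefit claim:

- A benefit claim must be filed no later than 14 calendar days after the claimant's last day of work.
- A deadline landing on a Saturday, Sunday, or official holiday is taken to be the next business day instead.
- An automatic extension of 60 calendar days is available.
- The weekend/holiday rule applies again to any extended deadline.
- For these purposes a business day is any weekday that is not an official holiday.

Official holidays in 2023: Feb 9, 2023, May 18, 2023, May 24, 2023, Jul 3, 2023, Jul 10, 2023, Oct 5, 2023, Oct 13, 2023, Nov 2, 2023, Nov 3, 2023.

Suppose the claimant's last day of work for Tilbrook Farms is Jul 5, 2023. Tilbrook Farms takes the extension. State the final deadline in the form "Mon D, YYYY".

Sep 18, 2023

From Jul 5, 2023, 14 calendar days later is Jul 19, 2023.
Jul 19, 2023 falls on a Wednesday, which is a business day, so no adjustment is needed.
Applying the 60-calendar-day extension: Jul 19, 2023 + 60 days = Sep 17, 2023.
Sep 17, 2023 is a Sunday, so it moves to the next business day, Sep 18, 2023 (Monday).
So the filing is due Sep 18, 2023.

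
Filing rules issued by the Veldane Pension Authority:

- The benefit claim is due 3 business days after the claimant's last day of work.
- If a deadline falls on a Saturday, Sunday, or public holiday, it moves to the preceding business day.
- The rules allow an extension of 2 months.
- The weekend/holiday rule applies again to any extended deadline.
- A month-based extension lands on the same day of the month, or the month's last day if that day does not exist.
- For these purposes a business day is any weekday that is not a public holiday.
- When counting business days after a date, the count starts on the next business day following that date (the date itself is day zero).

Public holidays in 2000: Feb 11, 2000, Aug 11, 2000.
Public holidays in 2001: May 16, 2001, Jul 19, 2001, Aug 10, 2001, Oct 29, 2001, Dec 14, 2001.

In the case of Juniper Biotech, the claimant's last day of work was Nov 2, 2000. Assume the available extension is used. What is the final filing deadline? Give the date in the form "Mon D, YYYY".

3 business days after Nov 2, 2000, excluding weekends and holidays, is Nov 7, 2000.
Nov 7, 2000 is a Tuesday and not a listed holiday, so it stands.
Applying the 2 months extension: 2 months after Nov 7, 2000 is Jan 7, 2001.
Jan 7, 2001 falls on a Sunday. Rolling to the preceding business day gives Jan 5, 2001, a Friday.
Deadline: Jan 5, 2001.

Jan 5, 2001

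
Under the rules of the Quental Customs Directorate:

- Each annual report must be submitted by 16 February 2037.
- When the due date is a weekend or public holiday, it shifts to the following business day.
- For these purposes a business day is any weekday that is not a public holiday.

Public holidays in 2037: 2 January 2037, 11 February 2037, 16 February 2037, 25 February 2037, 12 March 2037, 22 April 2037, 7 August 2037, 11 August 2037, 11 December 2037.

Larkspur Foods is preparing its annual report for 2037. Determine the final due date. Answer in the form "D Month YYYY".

17 February 2037

The stated deadline is 16 February 2037.
16 February 2037 is a listed holiday, so it moves to the next business day, 17 February 2037 (Tuesday).
The final due date is 17 February 2037.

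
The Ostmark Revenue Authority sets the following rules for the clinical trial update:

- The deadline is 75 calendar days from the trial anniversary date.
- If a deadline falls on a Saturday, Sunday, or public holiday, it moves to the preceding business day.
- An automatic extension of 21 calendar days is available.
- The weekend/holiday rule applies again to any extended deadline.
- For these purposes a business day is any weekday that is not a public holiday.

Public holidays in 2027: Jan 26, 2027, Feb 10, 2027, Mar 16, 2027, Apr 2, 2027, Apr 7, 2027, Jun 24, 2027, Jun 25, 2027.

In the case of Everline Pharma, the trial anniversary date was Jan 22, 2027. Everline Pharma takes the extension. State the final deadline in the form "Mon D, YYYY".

Apr 27, 2027

Adding 75 calendar days to Jan 22, 2027 gives Apr 7, 2027.
Apr 7, 2027 falls on a listed holiday. Rolling to the preceding business day gives Apr 6, 2027, a Tuesday.
The 21-calendar-day extension moves the deadline from Apr 6, 2027 to Apr 27, 2027.
Apr 27, 2027 is a Tuesday and not a listed holiday, so it stands.
Final deadline: Apr 27, 2027.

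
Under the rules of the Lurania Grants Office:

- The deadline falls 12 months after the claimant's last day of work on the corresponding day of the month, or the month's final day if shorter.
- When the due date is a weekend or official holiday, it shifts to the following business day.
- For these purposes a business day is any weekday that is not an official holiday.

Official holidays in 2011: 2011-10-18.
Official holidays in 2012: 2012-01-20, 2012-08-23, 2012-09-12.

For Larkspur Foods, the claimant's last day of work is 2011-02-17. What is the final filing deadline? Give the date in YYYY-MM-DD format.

12 months from 2011-02-17 is 2012-02-17.
2012-02-17 is a Friday and not a listed holiday, so it stands.
The final due date is 2012-02-17.

2012-02-17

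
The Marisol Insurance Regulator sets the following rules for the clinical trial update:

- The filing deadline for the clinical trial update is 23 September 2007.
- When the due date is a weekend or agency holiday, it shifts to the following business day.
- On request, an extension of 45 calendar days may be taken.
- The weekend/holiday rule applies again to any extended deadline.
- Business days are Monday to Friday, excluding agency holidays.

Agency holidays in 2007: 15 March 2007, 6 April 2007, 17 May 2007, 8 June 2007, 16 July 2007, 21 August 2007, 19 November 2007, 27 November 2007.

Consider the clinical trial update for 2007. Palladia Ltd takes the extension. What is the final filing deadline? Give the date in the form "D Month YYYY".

The stated deadline is 23 September 2007.
23 September 2007 is a Sunday, so it moves to the next business day, 24 September 2007 (Monday).
Add the 45 calendar-day extension to 24 September 2007: 8 November 2007.
8 November 2007 falls on a Thursday, which is a business day, so no adjustment is needed.
The final due date is 8 November 2007.

8 November 2007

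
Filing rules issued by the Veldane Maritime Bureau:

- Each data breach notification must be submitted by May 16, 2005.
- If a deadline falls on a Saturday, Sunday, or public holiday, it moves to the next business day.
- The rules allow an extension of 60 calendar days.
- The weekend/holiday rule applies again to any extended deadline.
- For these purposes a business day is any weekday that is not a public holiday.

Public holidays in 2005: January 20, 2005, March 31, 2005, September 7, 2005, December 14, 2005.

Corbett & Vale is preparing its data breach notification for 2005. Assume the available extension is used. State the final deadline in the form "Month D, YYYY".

The stated deadline is May 16, 2005.
Since May 16, 2005 is a Monday and not a holiday, the date is unchanged.
The 60-calendar-day extension moves the deadline from May 16, 2005 to July 15, 2005.
Since July 15, 2005 is a Friday and not a holiday, the date is unchanged.
Final deadline: July 15, 2005.

July 15, 2005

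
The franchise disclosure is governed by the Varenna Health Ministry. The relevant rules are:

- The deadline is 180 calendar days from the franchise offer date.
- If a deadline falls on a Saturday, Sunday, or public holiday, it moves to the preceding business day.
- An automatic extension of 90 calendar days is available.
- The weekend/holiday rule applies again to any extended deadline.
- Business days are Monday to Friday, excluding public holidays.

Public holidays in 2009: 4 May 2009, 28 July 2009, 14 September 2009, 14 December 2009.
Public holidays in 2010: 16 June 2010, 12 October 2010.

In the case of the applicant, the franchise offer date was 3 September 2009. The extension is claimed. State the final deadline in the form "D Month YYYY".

31 May 2010

From 3 September 2009, 180 calendar days later is 2 March 2010.
2 March 2010 falls on a Tuesday, which is a business day, so no adjustment is needed.
Applying the 90-calendar-day extension: 2 March 2010 + 90 days = 31 May 2010.
31 May 2010 (Monday) is already a business day.
So the filing is due 31 May 2010.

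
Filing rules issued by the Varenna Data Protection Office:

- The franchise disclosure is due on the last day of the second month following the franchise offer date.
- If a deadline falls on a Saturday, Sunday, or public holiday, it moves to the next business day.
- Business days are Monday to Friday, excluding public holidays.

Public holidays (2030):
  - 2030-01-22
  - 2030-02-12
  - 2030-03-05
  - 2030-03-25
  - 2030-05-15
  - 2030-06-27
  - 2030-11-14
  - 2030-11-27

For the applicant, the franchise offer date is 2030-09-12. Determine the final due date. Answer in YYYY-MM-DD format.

2 months after 2030-09-12 is November 2030; that month ends on 2030-11-30.
2030-11-30 is a Saturday, so it moves to the next business day, 2030-12-02 (Monday).
So the filing is due 2030-12-02.

2030-12-02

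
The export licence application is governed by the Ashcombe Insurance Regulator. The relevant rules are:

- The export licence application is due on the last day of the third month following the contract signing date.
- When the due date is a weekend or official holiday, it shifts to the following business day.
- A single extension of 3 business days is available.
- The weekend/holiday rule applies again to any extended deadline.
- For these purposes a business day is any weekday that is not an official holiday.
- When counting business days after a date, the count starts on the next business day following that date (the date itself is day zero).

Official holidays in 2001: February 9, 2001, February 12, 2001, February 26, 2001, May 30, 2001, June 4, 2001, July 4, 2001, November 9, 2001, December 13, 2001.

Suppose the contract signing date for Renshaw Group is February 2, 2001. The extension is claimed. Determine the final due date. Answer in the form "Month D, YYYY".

3 months after February 2, 2001 is May 2001; that month ends on May 31, 2001.
May 31, 2001 is a Thursday and not a listed holiday, so it stands.
Counting 3 further business days from May 31, 2001 reaches June 6, 2001.
June 6, 2001 falls on a Wednesday, which is a business day, so no adjustment is needed.
The final due date is June 6, 2001.

June 6, 2001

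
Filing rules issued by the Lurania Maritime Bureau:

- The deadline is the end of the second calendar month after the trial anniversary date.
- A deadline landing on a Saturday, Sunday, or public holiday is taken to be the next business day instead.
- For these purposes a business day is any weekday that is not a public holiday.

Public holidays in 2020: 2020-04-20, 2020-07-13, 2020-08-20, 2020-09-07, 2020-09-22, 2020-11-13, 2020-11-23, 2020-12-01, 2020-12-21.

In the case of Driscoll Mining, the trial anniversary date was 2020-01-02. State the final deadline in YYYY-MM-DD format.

2020-03-31

2 months after 2020-01-02 falls in March 2020; the last day of that month is 2020-03-31.
Since 2020-03-31 is a Tuesday and not a holiday, the date is unchanged.
Deadline: 2020-03-31.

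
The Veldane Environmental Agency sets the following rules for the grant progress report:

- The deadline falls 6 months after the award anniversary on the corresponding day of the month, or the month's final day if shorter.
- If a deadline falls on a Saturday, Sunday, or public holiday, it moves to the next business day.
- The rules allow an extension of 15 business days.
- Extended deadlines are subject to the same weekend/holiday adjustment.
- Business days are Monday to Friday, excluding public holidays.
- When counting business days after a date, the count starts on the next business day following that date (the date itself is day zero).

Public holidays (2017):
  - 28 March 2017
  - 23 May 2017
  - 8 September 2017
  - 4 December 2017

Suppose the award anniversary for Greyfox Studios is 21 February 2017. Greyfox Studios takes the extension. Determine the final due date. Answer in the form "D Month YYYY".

6 months after 21 February 2017, on the same day of the month, is 21 August 2017.
21 August 2017 (Monday) is already a business day.
Applying the 15-business-day extension: 15 business days after 21 August 2017 is 12 September 2017.
12 September 2017 falls on a Tuesday, which is a business day, so no adjustment is needed.
So the filing is due 12 September 2017.

12 September 2017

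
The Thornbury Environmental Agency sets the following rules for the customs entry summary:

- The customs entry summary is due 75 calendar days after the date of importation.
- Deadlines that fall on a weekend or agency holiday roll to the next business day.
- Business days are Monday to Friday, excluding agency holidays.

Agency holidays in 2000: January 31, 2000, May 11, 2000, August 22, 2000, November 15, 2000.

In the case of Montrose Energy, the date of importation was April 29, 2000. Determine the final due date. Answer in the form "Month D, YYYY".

From April 29, 2000, 75 calendar days later is July 13, 2000.
July 13, 2000 (Thursday) is already a business day.
The final due date is July 13, 2000.

July 13, 2000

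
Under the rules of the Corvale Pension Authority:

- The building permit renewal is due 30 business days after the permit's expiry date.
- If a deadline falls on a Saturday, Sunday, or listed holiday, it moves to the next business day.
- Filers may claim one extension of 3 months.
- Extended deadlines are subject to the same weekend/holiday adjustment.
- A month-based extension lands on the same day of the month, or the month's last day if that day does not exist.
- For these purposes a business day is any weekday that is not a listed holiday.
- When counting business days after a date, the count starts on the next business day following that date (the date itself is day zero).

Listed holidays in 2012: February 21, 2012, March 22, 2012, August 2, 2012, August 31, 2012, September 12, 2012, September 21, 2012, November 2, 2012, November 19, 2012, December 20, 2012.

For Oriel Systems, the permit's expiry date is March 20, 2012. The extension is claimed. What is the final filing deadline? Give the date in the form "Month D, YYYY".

Counting 30 business days after March 20, 2012 (skipping weekends and listed holidays) reaches May 2, 2012.
May 2, 2012 (Wednesday) is already a business day.
Add 3 months to May 2, 2012: August 2, 2012.
Because August 2, 2012 is a listed holiday, the deadline becomes August 3, 2012 (Friday).
Final deadline: August 3, 2012.

August 3, 2012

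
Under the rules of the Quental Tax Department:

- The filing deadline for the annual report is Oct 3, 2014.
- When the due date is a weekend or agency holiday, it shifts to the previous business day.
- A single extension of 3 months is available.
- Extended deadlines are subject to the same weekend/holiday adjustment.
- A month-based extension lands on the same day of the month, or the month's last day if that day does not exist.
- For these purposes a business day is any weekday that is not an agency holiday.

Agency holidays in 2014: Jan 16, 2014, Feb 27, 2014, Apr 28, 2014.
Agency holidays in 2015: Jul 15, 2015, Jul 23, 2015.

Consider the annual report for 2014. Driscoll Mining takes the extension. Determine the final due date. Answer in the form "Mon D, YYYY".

Start from the fixed due date, Oct 3, 2014.
Oct 3, 2014 is a Friday and not a listed holiday, so it stands.
The 3 months extension carries Oct 3, 2014 to Jan 3, 2015.
Jan 3, 2015 is a Saturday; the preceding business day is Jan 2, 2015 (Friday).
So the filing is due Jan 2, 2015.

Jan 2, 2015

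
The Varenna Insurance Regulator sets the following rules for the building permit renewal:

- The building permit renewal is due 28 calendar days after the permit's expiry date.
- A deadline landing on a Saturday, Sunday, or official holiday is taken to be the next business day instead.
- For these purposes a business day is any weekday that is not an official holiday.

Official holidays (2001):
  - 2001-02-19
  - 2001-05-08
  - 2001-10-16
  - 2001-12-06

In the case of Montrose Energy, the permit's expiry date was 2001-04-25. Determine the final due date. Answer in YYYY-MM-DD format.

2001-05-23

Trigger date 2001-04-25 + 28 calendar days = 2001-05-23.
2001-05-23 (Wednesday) is already a business day.
The final due date is 2001-05-23.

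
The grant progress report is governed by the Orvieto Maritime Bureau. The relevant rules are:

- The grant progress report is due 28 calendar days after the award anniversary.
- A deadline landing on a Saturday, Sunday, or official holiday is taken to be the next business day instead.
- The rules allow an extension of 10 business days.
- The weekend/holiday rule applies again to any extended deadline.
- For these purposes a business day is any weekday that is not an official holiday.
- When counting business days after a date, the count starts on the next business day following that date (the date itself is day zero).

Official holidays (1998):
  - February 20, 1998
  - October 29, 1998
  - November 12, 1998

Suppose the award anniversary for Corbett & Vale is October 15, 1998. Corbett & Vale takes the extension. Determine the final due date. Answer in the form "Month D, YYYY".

November 27, 1998

28 calendar days after October 15, 1998 is November 12, 1998.
Because November 12, 1998 is a listed holiday, the deadline becomes November 13, 1998 (Friday).
The 10-business-day extension runs from November 13, 1998 to November 27, 1998.
November 27, 1998 (Friday) is already a business day.
So the filing is due November 27, 1998.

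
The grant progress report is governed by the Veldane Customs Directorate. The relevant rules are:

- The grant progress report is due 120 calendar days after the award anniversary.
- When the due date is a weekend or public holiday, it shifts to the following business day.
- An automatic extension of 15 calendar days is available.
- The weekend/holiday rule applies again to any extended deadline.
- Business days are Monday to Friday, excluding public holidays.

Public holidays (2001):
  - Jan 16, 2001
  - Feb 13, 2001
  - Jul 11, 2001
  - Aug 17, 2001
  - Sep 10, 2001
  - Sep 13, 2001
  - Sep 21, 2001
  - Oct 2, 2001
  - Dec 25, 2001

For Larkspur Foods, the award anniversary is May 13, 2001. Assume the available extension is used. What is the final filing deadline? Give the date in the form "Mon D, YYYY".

Sep 26, 2001

From May 13, 2001, 120 calendar days later is Sep 10, 2001.
Sep 10, 2001 falls on a listed holiday. Rolling to the next business day gives Sep 11, 2001, a Tuesday.
The 15-calendar-day extension moves the deadline from Sep 11, 2001 to Sep 26, 2001.
Sep 26, 2001 (Wednesday) is already a business day.
Deadline: Sep 26, 2001.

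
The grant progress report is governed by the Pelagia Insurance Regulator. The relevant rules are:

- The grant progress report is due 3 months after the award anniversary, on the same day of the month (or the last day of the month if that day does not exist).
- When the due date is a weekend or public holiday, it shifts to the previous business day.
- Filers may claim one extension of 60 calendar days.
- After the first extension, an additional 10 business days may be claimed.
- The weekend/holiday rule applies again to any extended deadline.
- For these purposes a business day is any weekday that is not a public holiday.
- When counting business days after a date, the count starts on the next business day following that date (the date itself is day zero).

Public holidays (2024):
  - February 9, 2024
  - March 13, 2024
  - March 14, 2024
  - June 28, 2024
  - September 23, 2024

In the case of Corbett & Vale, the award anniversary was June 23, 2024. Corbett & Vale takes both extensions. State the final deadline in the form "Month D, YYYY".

3 months after June 23, 2024, on the same day of the month, is September 23, 2024.
September 23, 2024 is a listed holiday; the preceding business day is September 20, 2024 (Friday).
Applying the 60-calendar-day extension: September 20, 2024 + 60 days = November 19, 2024.
November 19, 2024 (Tuesday) is already a business day.
Counting 10 further business days from November 19, 2024 reaches December 3, 2024.
Since December 3, 2024 is a Tuesday and not a holiday, the date is unchanged.
Final deadline: December 3, 2024.

December 3, 2024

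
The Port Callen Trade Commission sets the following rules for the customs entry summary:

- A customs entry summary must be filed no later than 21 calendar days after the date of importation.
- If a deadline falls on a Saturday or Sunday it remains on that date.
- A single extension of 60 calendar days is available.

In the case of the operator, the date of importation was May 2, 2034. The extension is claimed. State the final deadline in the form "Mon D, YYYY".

Trigger date May 2, 2034 + 21 calendar days = May 23, 2034.
No adjustment is made for weekends or holidays, so May 23, 2034 stands.
The 60-calendar-day extension moves the deadline from May 23, 2034 to Jul 22, 2034.
Jul 22, 2034 is a Saturday; no weekend or holiday adjustment applies.
The final due date is Jul 22, 2034.

Jul 22, 2034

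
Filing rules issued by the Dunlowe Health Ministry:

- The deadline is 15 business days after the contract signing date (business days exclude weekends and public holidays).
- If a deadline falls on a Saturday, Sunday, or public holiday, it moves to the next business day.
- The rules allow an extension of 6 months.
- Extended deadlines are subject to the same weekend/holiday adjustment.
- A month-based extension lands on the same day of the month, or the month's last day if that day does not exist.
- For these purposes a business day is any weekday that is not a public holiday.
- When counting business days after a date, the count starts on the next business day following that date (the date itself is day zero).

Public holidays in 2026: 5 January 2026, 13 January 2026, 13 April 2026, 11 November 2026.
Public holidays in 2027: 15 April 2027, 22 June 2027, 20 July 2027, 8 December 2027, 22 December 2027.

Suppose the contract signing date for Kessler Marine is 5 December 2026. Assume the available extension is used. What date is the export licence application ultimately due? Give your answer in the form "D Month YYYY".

25 June 2027

Counting 15 business days after 5 December 2026 (skipping weekends and listed holidays) reaches 25 December 2026.
25 December 2026 falls on a Friday, which is a business day, so no adjustment is needed.
Add 6 months to 25 December 2026: 25 June 2027.
25 June 2027 (Friday) is already a business day.
So the filing is due 25 June 2027.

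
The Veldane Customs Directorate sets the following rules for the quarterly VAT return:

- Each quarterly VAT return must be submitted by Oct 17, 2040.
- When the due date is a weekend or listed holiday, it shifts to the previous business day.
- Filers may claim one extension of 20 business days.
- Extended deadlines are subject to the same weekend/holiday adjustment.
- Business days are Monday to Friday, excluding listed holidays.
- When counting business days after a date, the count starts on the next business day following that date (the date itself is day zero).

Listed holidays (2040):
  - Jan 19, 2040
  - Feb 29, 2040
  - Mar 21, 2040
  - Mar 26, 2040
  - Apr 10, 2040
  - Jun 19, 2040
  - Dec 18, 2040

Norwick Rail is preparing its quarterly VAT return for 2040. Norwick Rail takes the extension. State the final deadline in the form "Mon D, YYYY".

Nov 14, 2040

The statutory due date is Oct 17, 2040.
Oct 17, 2040 (Wednesday) is already a business day.
Applying the 20-business-day extension: 20 business days after Oct 17, 2040 is Nov 14, 2040.
Nov 14, 2040 falls on a Wednesday, which is a business day, so no adjustment is needed.
Final deadline: Nov 14, 2040.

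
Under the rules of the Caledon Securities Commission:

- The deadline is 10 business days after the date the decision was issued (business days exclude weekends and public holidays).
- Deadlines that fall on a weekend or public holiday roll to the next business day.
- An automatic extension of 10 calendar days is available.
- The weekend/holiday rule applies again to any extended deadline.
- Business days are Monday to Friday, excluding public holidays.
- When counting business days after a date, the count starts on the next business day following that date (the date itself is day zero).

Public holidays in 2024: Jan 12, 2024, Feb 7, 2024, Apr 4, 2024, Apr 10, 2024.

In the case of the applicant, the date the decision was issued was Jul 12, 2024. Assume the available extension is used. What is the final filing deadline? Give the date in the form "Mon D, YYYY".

Starting the day after Jul 12, 2024 and counting 10 business days lands on Jul 26, 2024.
Since Jul 26, 2024 is a Friday and not a holiday, the date is unchanged.
The 10-calendar-day extension moves the deadline from Jul 26, 2024 to Aug 5, 2024.
Since Aug 5, 2024 is a Monday and not a holiday, the date is unchanged.
So the filing is due Aug 5, 2024.

Aug 5, 2024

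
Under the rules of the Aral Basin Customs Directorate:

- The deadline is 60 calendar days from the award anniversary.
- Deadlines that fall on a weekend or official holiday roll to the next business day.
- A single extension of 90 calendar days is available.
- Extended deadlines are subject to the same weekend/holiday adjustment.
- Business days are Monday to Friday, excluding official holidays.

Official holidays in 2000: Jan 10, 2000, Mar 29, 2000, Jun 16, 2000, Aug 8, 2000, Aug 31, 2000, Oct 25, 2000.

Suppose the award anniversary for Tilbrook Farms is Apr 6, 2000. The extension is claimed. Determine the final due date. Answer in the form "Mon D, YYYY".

From Apr 6, 2000, 60 calendar days later is Jun 5, 2000.
Since Jun 5, 2000 is a Monday and not a holiday, the date is unchanged.
With the 90-day extension, Jun 5, 2000 becomes Sep 3, 2000.
Because Sep 3, 2000 is a Sunday, the deadline becomes Sep 4, 2000 (Monday).
The final due date is Sep 4, 2000.

Sep 4, 2000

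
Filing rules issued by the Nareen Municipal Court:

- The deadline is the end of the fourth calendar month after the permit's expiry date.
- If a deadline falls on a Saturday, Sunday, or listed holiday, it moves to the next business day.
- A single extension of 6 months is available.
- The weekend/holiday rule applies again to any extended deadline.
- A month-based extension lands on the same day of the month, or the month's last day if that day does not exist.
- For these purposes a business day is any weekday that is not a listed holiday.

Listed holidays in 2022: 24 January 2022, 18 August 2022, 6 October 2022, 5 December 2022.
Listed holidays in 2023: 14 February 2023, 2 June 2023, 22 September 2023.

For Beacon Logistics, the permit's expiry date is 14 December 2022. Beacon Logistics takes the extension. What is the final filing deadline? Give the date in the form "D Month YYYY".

4 months after 14 December 2022 falls in April 2023; the last day of that month is 30 April 2023.
30 April 2023 is a Sunday, so it moves to the next business day, 1 May 2023 (Monday).
Add 6 months to 1 May 2023: 1 November 2023.
1 November 2023 is a Wednesday and not a listed holiday, so it stands.
The final due date is 1 November 2023.

1 November 2023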